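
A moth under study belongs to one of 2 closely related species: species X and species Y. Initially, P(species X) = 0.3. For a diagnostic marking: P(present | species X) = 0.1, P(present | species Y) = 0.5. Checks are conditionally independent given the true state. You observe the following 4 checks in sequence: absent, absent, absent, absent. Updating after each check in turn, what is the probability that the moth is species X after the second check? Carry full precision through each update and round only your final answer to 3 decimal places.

0.581

Each posterior becomes the prior for the next update.
After 'absent': P(species X) = 0.9·0.3000 / (0.9·0.3000 + 0.5·0.7000) ≈ 0.4355
After 'absent': P(species X) = 0.9·0.4355 / (0.9·0.4355 + 0.5·0.5645) ≈ 0.5813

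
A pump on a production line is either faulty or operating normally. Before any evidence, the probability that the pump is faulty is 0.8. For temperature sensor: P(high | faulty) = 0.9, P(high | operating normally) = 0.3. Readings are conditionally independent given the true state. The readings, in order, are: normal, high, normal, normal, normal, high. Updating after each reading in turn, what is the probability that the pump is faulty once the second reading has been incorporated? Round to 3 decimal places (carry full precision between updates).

0.632

After 'normal': P(faulty) = 0.1·0.8000 / (0.1·0.8000 + 0.7·0.2000) ≈ 0.3636
After 'high': P(faulty) = 0.9·0.3636 / (0.9·0.3636 + 0.3·0.6364) ≈ 0.6316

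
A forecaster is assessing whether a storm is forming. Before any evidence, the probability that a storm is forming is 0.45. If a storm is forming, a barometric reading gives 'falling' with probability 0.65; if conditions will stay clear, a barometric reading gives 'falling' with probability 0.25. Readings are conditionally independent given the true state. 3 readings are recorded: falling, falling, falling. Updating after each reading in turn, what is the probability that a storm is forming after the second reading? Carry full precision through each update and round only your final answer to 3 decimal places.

After 'falling': P(storm) = 0.65·0.4500 / (0.65·0.4500 + 0.25·0.5500) ≈ 0.6802
After 'falling': P(storm) = 0.65·0.6802 / (0.65·0.6802 + 0.25·0.3198) ≈ 0.8469

0.847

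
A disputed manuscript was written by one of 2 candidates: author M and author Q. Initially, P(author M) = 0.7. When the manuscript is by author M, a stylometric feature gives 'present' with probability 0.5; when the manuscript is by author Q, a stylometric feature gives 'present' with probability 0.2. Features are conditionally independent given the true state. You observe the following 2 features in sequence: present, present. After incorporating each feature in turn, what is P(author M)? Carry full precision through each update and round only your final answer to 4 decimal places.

0.9358

After 'present': P(author M) = 0.5·0.7000 / (0.5·0.7000 + 0.2·0.3000) ≈ 0.8537
After 'present': P(author M) = 0.5·0.8537 / (0.5·0.8537 + 0.2·0.1463) ≈ 0.9358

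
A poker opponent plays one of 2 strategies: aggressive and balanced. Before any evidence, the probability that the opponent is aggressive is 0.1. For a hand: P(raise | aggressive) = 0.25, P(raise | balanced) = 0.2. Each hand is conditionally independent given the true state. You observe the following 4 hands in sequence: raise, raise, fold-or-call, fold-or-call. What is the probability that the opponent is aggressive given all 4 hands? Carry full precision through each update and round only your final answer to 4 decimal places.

0.1324

Apply Bayes' rule sequentially, carrying P(aggressive) forward.
After 'raise': P(aggressive) = 0.25·0.1000 / (0.25·0.1000 + 0.2·0.9000) ≈ 0.1220
After 'raise': P(aggressive) = 0.25·0.1220 / (0.25·0.1220 + 0.2·0.8780) ≈ 0.1479
After 'fold-or-call': P(aggressive) = 0.75·0.1479 / (0.75·0.1479 + 0.8·0.8521) ≈ 0.1400
After 'fold-or-call': P(aggressive) = 0.75·0.1400 / (0.75·0.1400 + 0.8·0.8600) ≈ 0.1324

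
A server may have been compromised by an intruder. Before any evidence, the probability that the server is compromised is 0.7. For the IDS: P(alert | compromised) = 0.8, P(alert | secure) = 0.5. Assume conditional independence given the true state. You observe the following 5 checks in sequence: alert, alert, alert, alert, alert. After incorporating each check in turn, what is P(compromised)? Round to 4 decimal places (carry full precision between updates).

0.9607

After 'alert': P(compromised) = 0.8·0.7000 / (0.8·0.7000 + 0.5·0.3000) ≈ 0.7887
After 'alert': P(compromised) = 0.8·0.7887 / (0.8·0.7887 + 0.5·0.2113) ≈ 0.8566
After 'alert': P(compromised) = 0.8·0.8566 / (0.8·0.8566 + 0.5·0.1434) ≈ 0.9053
After 'alert': P(compromised) = 0.8·0.9053 / (0.8·0.9053 + 0.5·0.0947) ≈ 0.9386
After 'alert': P(compromised) = 0.8·0.9386 / (0.8·0.9386 + 0.5·0.0614) ≈ 0.9607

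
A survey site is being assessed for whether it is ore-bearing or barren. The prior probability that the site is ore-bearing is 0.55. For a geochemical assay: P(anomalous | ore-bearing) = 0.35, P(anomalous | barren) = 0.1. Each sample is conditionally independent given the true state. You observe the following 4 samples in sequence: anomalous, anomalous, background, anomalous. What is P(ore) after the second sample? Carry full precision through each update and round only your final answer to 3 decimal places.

0.937

Apply Bayes' rule sequentially, carrying P(ore) forward.
After 'anomalous': P(ore) = 0.35·0.5500 / (0.35·0.5500 + 0.1·0.4500) ≈ 0.8105
After 'anomalous': P(ore) = 0.35·0.8105 / (0.35·0.8105 + 0.1·0.1895) ≈ 0.9374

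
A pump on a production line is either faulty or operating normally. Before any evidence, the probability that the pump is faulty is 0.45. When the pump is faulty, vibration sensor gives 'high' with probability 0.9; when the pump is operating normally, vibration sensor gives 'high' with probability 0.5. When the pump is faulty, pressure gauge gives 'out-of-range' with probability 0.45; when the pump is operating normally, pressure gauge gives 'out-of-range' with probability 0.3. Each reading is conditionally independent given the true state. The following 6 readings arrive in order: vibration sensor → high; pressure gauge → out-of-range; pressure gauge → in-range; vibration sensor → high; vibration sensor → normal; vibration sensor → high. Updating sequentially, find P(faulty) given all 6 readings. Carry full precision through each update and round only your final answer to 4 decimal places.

0.5294

After vibration sensor='high': P(faulty) = 0.9·0.4500 / (0.9·0.4500 + 0.5·0.5500) ≈ 0.5956
After pressure gauge='out-of-range': P(faulty) = 0.45·0.5956 / (0.45·0.5956 + 0.3·0.4044) ≈ 0.6884
After pressure gauge='in-range': P(faulty) = 0.55·0.6884 / (0.55·0.6884 + 0.7·0.3116) ≈ 0.6345
After vibration sensor='high': P(faulty) = 0.9·0.6345 / (0.9·0.6345 + 0.5·0.3655) ≈ 0.7575
After vibration sensor='normal': P(faulty) = 0.1·0.7575 / (0.1·0.7575 + 0.5·0.2425) ≈ 0.3846
After vibration sensor='high': P(faulty) = 0.9·0.3846 / (0.9·0.3846 + 0.5·0.6154) ≈ 0.5294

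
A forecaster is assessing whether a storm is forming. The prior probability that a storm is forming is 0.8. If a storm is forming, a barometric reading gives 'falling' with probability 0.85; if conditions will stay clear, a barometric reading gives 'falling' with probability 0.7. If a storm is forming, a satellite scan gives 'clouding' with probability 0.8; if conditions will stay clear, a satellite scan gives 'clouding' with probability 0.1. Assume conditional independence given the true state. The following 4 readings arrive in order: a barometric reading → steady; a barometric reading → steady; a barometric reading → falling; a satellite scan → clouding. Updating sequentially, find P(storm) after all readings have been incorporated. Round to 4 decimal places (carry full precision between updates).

After a barometric reading='steady': P(storm) = 0.15·0.8000 / (0.15·0.8000 + 0.3·0.2000) ≈ 0.6667
After a barometric reading='steady': P(storm) = 0.15·0.6667 / (0.15·0.6667 + 0.3·0.3333) ≈ 0.5000
After a barometric reading='falling': P(storm) = 0.85·0.5000 / (0.85·0.5000 + 0.7·0.5000) ≈ 0.5484
After a satellite scan='clouding': P(storm) = 0.8·0.5484 / (0.8·0.5484 + 0.1·0.4516) ≈ 0.9067

0.9067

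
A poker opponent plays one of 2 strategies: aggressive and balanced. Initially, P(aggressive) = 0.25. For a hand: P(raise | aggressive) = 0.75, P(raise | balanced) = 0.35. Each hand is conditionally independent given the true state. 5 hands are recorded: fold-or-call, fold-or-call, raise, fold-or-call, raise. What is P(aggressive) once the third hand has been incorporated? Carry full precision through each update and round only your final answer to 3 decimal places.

After 'fold-or-call': P(aggressive) = 0.25·0.2500 / (0.25·0.2500 + 0.65·0.7500) ≈ 0.1136
After 'fold-or-call': P(aggressive) = 0.25·0.1136 / (0.25·0.1136 + 0.65·0.8864) ≈ 0.0470
After 'raise': P(aggressive) = 0.75·0.0470 / (0.75·0.0470 + 0.35·0.9530) ≈ 0.0956

0.096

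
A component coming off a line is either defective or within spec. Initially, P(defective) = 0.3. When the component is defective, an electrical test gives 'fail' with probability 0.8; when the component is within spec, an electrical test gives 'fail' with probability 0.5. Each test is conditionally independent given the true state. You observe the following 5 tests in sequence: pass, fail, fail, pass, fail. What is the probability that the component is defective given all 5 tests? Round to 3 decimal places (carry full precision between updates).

0.219

Each posterior becomes the prior for the next update.
After 'pass': P(defective) = 0.2·0.3000 / (0.2·0.3000 + 0.5·0.7000) ≈ 0.1463
After 'fail': P(defective) = 0.8·0.1463 / (0.8·0.1463 + 0.5·0.8537) ≈ 0.2152
After 'fail': P(defective) = 0.8·0.2152 / (0.8·0.2152 + 0.5·0.7848) ≈ 0.3050
After 'pass': P(defective) = 0.2·0.3050 / (0.2·0.3050 + 0.5·0.6950) ≈ 0.1493
After 'fail': P(defective) = 0.8·0.1493 / (0.8·0.1493 + 0.5·0.8507) ≈ 0.2193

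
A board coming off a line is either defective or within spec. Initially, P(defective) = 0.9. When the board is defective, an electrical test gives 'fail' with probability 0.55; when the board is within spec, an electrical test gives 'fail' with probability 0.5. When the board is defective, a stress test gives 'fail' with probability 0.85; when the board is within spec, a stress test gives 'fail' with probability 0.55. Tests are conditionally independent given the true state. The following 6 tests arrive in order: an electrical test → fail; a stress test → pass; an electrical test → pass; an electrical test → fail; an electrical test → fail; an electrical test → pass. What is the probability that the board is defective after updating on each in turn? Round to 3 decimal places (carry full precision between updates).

0.764

Each posterior becomes the prior for the next update.
After an electrical test='fail': P(defective) = 0.55·0.9000 / (0.55·0.9000 + 0.5·0.1000) ≈ 0.9083
After a stress test='pass': P(defective) = 0.15·0.9083 / (0.15·0.9083 + 0.45·0.0917) ≈ 0.7674
After an electrical test='pass': P(defective) = 0.45·0.7674 / (0.45·0.7674 + 0.5·0.2326) ≈ 0.7481
After an electrical test='fail': P(defective) = 0.55·0.7481 / (0.55·0.7481 + 0.5·0.2519) ≈ 0.7656
After an electrical test='fail': P(defective) = 0.55·0.7656 / (0.55·0.7656 + 0.5·0.2344) ≈ 0.7823
After an electrical test='pass': P(defective) = 0.45·0.7823 / (0.45·0.7823 + 0.5·0.2177) ≈ 0.7638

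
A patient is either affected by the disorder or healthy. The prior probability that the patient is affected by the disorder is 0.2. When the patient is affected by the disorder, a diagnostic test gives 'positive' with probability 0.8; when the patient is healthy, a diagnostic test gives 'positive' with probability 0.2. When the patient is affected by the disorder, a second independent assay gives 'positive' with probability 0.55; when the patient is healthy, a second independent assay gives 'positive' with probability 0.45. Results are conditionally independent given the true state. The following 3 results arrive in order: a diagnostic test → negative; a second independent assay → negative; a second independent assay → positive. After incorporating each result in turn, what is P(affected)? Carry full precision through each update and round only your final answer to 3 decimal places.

0.059

Apply Bayes' rule sequentially, carrying P(affected) forward.
After a diagnostic test='negative': P(affected) = 0.2·0.2000 / (0.2·0.2000 + 0.8·0.8000) ≈ 0.0588
After a second independent assay='negative': P(affected) = 0.45·0.0588 / (0.45·0.0588 + 0.55·0.9412) ≈ 0.0486
After a second independent assay='positive': P(affected) = 0.55·0.0486 / (0.55·0.0486 + 0.45·0.9514) ≈ 0.0588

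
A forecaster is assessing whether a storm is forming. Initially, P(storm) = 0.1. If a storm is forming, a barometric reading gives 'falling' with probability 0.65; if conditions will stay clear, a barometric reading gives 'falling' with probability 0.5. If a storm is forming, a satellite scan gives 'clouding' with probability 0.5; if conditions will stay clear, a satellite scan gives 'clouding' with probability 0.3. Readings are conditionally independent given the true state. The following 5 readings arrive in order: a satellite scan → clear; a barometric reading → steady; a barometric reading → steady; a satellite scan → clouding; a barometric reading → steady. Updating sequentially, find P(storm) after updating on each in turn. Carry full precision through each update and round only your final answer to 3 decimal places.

0.043

After a satellite scan='clear': P(storm) = 0.5·0.1000 / (0.5·0.1000 + 0.7·0.9000) ≈ 0.0735
After a barometric reading='steady': P(storm) = 0.35·0.0735 / (0.35·0.0735 + 0.5·0.9265) ≈ 0.0526
After a barometric reading='steady': P(storm) = 0.35·0.0526 / (0.35·0.0526 + 0.5·0.9474) ≈ 0.0374
After a satellite scan='clouding': P(storm) = 0.5·0.0374 / (0.5·0.0374 + 0.3·0.9626) ≈ 0.0609
After a barometric reading='steady': P(storm) = 0.35·0.0609 / (0.35·0.0609 + 0.5·0.9391) ≈ 0.0434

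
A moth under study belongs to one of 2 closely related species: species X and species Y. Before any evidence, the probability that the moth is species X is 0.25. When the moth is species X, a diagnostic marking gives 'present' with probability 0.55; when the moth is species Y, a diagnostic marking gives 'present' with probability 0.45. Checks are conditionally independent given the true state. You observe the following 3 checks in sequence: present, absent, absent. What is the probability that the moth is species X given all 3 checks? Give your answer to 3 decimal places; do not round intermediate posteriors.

After 'present': P(species X) = 0.55·0.2500 / (0.55·0.2500 + 0.45·0.7500) ≈ 0.2895
After 'absent': P(species X) = 0.45·0.2895 / (0.45·0.2895 + 0.55·0.7105) ≈ 0.2500
After 'absent': P(species X) = 0.45·0.2500 / (0.45·0.2500 + 0.55·0.7500) ≈ 0.2143

0.214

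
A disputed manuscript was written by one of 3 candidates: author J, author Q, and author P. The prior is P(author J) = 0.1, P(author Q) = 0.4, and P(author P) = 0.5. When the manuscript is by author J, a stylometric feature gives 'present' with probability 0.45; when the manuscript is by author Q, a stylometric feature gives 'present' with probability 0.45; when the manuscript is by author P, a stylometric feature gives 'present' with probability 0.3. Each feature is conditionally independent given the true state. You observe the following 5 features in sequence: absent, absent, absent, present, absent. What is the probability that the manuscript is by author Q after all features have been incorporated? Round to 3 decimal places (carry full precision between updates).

0.291

After 'absent': normaliser = 0.55·0.1000 + 0.55·0.4000 + 0.7·0.5000; P(author J) ≈ 0.0880, P(author Q) ≈ 0.3520, P(author P) ≈ 0.5600
After 'absent': normaliser = 0.55·0.0880 + 0.55·0.3520 + 0.7·0.5600; P(author J) ≈ 0.0763, P(author Q) ≈ 0.3054, P(author P) ≈ 0.6183
After 'absent': normaliser = 0.55·0.0763 + 0.55·0.3054 + 0.7·0.6183; P(author J) ≈ 0.0653, P(author Q) ≈ 0.2613, P(author P) ≈ 0.6734
After 'present': normaliser = 0.45·0.0653 + 0.45·0.2613 + 0.3·0.6734; P(author J) ≈ 0.0842, P(author Q) ≈ 0.3369, P(author P) ≈ 0.5788
After 'absent': normaliser = 0.55·0.0842 + 0.55·0.3369 + 0.7·0.5788; P(author J) ≈ 0.0727, P(author Q) ≈ 0.2910, P(author P) ≈ 0.6363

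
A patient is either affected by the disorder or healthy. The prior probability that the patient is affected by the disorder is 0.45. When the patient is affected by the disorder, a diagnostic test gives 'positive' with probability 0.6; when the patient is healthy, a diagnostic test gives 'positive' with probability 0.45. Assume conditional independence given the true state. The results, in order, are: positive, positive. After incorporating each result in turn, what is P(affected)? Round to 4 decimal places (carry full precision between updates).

0.5926

Apply Bayes' rule sequentially, carrying P(affected) forward.
After 'positive': P(affected) = 0.6·0.4500 / (0.6·0.4500 + 0.45·0.5500) ≈ 0.5217
After 'positive': P(affected) = 0.6·0.5217 / (0.6·0.5217 + 0.45·0.4783) ≈ 0.5926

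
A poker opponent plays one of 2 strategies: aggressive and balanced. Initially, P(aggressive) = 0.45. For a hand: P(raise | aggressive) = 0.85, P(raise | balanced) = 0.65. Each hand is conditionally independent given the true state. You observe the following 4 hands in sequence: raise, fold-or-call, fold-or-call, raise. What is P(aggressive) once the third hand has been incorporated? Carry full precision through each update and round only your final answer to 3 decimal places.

0.164

After 'raise': P(aggressive) = 0.85·0.4500 / (0.85·0.4500 + 0.65·0.5500) ≈ 0.5169
After 'fold-or-call': P(aggressive) = 0.15·0.5169 / (0.15·0.5169 + 0.35·0.4831) ≈ 0.3144
After 'fold-or-call': P(aggressive) = 0.15·0.3144 / (0.15·0.3144 + 0.35·0.6856) ≈ 0.1642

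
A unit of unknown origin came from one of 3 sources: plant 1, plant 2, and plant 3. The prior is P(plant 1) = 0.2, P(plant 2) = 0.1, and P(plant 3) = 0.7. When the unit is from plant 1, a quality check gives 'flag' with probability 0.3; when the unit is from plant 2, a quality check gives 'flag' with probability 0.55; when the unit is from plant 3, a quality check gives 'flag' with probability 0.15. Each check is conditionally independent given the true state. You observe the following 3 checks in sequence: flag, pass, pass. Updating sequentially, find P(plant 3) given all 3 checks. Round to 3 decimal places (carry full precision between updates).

0.652

After 'flag': normaliser = 0.3·0.2000 + 0.55·0.1000 + 0.15·0.7000; P(plant 1) ≈ 0.2727, P(plant 2) ≈ 0.2500, P(plant 3) ≈ 0.4773
After 'pass': normaliser = 0.7·0.2727 + 0.45·0.2500 + 0.85·0.4773; P(plant 1) ≈ 0.2692, P(plant 2) ≈ 0.1587, P(plant 3) ≈ 0.5721
After 'pass': normaliser = 0.7·0.2692 + 0.45·0.1587 + 0.85·0.5721; P(plant 1) ≈ 0.2526, P(plant 2) ≈ 0.0957, P(plant 3) ≈ 0.6517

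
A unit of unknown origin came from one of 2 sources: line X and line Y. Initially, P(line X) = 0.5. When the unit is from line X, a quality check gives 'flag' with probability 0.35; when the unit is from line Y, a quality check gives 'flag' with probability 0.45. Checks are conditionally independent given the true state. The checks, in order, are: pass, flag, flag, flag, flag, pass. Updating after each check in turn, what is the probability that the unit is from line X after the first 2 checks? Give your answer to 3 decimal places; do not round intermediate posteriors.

Apply Bayes' rule sequentially, carrying P(line X) forward.
After 'pass': P(line X) = 0.65·0.5000 / (0.65·0.5000 + 0.55·0.5000) ≈ 0.5417
After 'flag': P(line X) = 0.35·0.5417 / (0.35·0.5417 + 0.45·0.4583) ≈ 0.4789

0.479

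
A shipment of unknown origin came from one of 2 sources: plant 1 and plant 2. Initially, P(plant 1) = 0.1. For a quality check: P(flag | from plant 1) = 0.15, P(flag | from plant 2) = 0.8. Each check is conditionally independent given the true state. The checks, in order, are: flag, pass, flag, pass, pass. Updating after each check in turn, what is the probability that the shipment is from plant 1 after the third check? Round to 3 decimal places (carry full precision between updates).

After 'flag': P(plant 1) = 0.15·0.1000 / (0.15·0.1000 + 0.8·0.9000) ≈ 0.0204
After 'pass': P(plant 1) = 0.85·0.0204 / (0.85·0.0204 + 0.2·0.9796) ≈ 0.0813
After 'flag': P(plant 1) = 0.15·0.0813 / (0.15·0.0813 + 0.8·0.9187) ≈ 0.0163

0.016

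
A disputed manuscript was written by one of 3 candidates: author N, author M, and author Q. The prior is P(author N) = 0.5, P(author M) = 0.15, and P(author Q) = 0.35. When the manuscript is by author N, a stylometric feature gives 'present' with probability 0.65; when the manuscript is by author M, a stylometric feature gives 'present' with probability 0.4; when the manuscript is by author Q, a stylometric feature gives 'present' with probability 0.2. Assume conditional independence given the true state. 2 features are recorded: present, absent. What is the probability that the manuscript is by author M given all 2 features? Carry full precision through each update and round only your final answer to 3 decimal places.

0.175

After 'present': normaliser = 0.65·0.5000 + 0.4·0.1500 + 0.2·0.3500; P(author N) ≈ 0.7143, P(author M) ≈ 0.1319, P(author Q) ≈ 0.1538
After 'absent': normaliser = 0.35·0.7143 + 0.6·0.1319 + 0.8·0.1538; P(author N) ≈ 0.5529, P(author M) ≈ 0.1750, P(author Q) ≈ 0.2722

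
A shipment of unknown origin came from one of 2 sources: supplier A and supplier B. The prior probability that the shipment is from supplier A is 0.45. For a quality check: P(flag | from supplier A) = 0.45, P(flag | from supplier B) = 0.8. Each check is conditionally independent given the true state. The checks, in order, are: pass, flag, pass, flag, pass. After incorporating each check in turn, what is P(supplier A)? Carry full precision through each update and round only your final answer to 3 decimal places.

Each posterior becomes the prior for the next update.
After 'pass': P(supplier A) = 0.55·0.4500 / (0.55·0.4500 + 0.2·0.5500) ≈ 0.6923
After 'flag': P(supplier A) = 0.45·0.6923 / (0.45·0.6923 + 0.8·0.3077) ≈ 0.5586
After 'pass': P(supplier A) = 0.55·0.5586 / (0.55·0.5586 + 0.2·0.4414) ≈ 0.7768
After 'flag': P(supplier A) = 0.45·0.7768 / (0.45·0.7768 + 0.8·0.2232) ≈ 0.6619
After 'pass': P(supplier A) = 0.55·0.6619 / (0.55·0.6619 + 0.2·0.3381) ≈ 0.8434

0.843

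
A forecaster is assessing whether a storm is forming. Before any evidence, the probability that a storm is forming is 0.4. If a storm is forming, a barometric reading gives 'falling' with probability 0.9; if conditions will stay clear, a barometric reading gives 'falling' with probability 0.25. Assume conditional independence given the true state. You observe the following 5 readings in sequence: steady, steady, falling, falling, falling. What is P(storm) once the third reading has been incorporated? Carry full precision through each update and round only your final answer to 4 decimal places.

0.0409

After 'steady': P(storm) = 0.1·0.4000 / (0.1·0.4000 + 0.75·0.6000) ≈ 0.0816
After 'steady': P(storm) = 0.1·0.0816 / (0.1·0.0816 + 0.75·0.9184) ≈ 0.0117
After 'falling': P(storm) = 0.9·0.0117 / (0.9·0.0117 + 0.25·0.9883) ≈ 0.0409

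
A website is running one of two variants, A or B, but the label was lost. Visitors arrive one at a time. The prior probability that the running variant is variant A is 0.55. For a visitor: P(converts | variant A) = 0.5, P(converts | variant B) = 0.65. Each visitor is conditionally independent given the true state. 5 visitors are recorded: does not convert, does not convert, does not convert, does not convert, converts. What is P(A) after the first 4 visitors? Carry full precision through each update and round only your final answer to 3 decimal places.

After 'does not convert': P(A) = 0.5·0.5500 / (0.5·0.5500 + 0.35·0.4500) ≈ 0.6358
After 'does not convert': P(A) = 0.5·0.6358 / (0.5·0.6358 + 0.35·0.3642) ≈ 0.7138
After 'does not convert': P(A) = 0.5·0.7138 / (0.5·0.7138 + 0.35·0.2862) ≈ 0.7809
After 'does not convert': P(A) = 0.5·0.7809 / (0.5·0.7809 + 0.35·0.2191) ≈ 0.8358

0.836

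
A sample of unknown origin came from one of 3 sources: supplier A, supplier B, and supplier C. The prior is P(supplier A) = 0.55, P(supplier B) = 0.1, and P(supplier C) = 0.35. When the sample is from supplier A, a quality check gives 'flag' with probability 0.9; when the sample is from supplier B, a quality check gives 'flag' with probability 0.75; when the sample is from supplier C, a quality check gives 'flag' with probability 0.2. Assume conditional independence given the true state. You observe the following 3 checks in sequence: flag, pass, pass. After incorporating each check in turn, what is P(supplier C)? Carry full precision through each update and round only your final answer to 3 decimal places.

After 'flag': normaliser = 0.9·0.5500 + 0.75·0.1000 + 0.2·0.3500; P(supplier A) ≈ 0.7734, P(supplier B) ≈ 0.1172, P(supplier C) ≈ 0.1094
After 'pass': normaliser = 0.1·0.7734 + 0.25·0.1172 + 0.8·0.1094; P(supplier A) ≈ 0.3984, P(supplier B) ≈ 0.1509, P(supplier C) ≈ 0.4507
After 'pass': normaliser = 0.1·0.3984 + 0.25·0.1509 + 0.8·0.4507; P(supplier A) ≈ 0.0909, P(supplier B) ≈ 0.0861, P(supplier C) ≈ 0.8230

0.823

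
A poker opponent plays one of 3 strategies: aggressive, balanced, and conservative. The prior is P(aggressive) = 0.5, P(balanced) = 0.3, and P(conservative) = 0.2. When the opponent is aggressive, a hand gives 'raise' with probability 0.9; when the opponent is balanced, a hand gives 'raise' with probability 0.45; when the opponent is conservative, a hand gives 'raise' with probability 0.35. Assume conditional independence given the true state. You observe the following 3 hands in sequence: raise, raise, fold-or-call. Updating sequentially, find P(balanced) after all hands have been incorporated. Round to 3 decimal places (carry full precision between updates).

0.372

After 'raise': normaliser = 0.9·0.5000 + 0.45·0.3000 + 0.35·0.2000; P(aggressive) ≈ 0.6870, P(balanced) ≈ 0.2061, P(conservative) ≈ 0.1069
After 'raise': normaliser = 0.9·0.6870 + 0.45·0.2061 + 0.35·0.1069; P(aggressive) ≈ 0.8261, P(balanced) ≈ 0.1239, P(conservative) ≈ 0.0500
After 'fold-or-call': normaliser = 0.1·0.8261 + 0.55·0.1239 + 0.65·0.0500; P(aggressive) ≈ 0.4508, P(balanced) ≈ 0.3719, P(conservative) ≈ 0.1773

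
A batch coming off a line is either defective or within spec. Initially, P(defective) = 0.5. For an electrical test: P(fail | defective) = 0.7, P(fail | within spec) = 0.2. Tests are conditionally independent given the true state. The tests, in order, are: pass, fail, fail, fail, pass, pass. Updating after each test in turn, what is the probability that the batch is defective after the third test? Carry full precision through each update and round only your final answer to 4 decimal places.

After 'pass': P(defective) = 0.3·0.5000 / (0.3·0.5000 + 0.8·0.5000) ≈ 0.2727
After 'fail': P(defective) = 0.7·0.2727 / (0.7·0.2727 + 0.2·0.7273) ≈ 0.5676
After 'fail': P(defective) = 0.7·0.5676 / (0.7·0.5676 + 0.2·0.4324) ≈ 0.8212

0.8212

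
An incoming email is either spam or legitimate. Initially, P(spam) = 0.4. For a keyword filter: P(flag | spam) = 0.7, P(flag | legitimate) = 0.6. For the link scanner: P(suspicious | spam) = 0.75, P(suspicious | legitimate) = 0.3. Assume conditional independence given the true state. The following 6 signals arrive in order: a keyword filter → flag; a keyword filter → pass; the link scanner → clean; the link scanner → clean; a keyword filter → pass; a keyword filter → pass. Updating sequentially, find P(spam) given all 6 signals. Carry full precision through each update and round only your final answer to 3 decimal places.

0.040

Each posterior becomes the prior for the next update.
After a keyword filter='flag': P(spam) = 0.7·0.4000 / (0.7·0.4000 + 0.6·0.6000) ≈ 0.4375
After a keyword filter='pass': P(spam) = 0.3·0.4375 / (0.3·0.4375 + 0.4·0.5625) ≈ 0.3684
After the link scanner='clean': P(spam) = 0.25·0.3684 / (0.25·0.3684 + 0.7·0.6316) ≈ 0.1724
After the link scanner='clean': P(spam) = 0.25·0.1724 / (0.25·0.1724 + 0.7·0.8276) ≈ 0.0693
After a keyword filter='pass': P(spam) = 0.3·0.0693 / (0.3·0.0693 + 0.4·0.9307) ≈ 0.0529
After a keyword filter='pass': P(spam) = 0.3·0.0529 / (0.3·0.0529 + 0.4·0.9471) ≈ 0.0402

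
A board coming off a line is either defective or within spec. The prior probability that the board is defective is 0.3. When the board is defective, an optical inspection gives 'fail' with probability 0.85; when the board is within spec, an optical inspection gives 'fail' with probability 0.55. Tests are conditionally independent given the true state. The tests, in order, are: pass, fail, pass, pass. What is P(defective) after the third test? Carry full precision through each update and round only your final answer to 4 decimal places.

0.0685

After 'pass': P(defective) = 0.15·0.3000 / (0.15·0.3000 + 0.45·0.7000) ≈ 0.1250
After 'fail': P(defective) = 0.85·0.1250 / (0.85·0.1250 + 0.55·0.8750) ≈ 0.1809
After 'pass': P(defective) = 0.15·0.1809 / (0.15·0.1809 + 0.45·0.8191) ≈ 0.0685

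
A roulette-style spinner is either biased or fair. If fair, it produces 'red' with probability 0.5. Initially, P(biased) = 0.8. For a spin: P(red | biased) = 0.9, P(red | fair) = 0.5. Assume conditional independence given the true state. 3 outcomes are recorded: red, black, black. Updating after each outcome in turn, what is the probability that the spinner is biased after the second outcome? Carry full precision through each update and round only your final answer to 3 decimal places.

0.590

Each posterior becomes the prior for the next update.
After 'red': P(biased) = 0.9·0.8000 / (0.9·0.8000 + 0.5·0.2000) ≈ 0.8780
After 'black': P(biased) = 0.1·0.8780 / (0.1·0.8780 + 0.5·0.1220) ≈ 0.5902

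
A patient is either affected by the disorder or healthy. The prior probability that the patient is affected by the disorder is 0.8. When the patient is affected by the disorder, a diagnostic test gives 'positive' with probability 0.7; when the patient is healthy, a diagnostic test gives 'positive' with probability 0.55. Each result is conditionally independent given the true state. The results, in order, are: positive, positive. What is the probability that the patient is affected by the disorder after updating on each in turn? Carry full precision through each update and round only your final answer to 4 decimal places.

0.8663

After 'positive': P(affected) = 0.7·0.8000 / (0.7·0.8000 + 0.55·0.2000) ≈ 0.8358
After 'positive': P(affected) = 0.7·0.8358 / (0.7·0.8358 + 0.55·0.1642) ≈ 0.8663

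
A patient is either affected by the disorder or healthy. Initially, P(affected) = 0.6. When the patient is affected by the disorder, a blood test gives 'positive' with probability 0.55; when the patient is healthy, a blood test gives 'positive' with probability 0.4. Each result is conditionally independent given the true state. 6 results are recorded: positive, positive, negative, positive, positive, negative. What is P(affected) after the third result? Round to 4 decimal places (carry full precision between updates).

0.6802

After 'positive': P(affected) = 0.55·0.6000 / (0.55·0.6000 + 0.4·0.4000) ≈ 0.6735
After 'positive': P(affected) = 0.55·0.6735 / (0.55·0.6735 + 0.4·0.3265) ≈ 0.7393
After 'negative': P(affected) = 0.45·0.7393 / (0.45·0.7393 + 0.6·0.2607) ≈ 0.6802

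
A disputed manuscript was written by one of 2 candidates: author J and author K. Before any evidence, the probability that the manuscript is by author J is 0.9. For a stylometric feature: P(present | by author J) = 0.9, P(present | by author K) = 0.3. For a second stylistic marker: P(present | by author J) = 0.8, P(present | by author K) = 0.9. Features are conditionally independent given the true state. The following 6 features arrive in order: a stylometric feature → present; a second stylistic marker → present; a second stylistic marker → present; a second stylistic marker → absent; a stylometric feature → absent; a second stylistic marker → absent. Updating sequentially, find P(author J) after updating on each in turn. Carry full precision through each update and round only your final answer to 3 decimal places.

After a stylometric feature='present': P(author J) = 0.9·0.9000 / (0.9·0.9000 + 0.3·0.1000) ≈ 0.9643
After a second stylistic marker='present': P(author J) = 0.8·0.9643 / (0.8·0.9643 + 0.9·0.0357) ≈ 0.9600
After a second stylistic marker='present': P(author J) = 0.8·0.9600 / (0.8·0.9600 + 0.9·0.0400) ≈ 0.9552
After a second stylistic marker='absent': P(author J) = 0.2·0.9552 / (0.2·0.9552 + 0.1·0.0448) ≈ 0.9771
After a stylometric feature='absent': P(author J) = 0.1·0.9771 / (0.1·0.9771 + 0.7·0.0229) ≈ 0.8591
After a second stylistic marker='absent': P(author J) = 0.2·0.8591 / (0.2·0.8591 + 0.1·0.1409) ≈ 0.9242

0.924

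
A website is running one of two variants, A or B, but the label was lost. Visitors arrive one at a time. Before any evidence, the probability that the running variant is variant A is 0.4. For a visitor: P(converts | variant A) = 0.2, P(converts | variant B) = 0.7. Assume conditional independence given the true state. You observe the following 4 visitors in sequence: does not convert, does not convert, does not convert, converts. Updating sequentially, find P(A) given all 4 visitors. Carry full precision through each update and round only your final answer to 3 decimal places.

0.783

After 'does not convert': P(A) = 0.8·0.4000 / (0.8·0.4000 + 0.3·0.6000) ≈ 0.6400
After 'does not convert': P(A) = 0.8·0.6400 / (0.8·0.6400 + 0.3·0.3600) ≈ 0.8258
After 'does not convert': P(A) = 0.8·0.8258 / (0.8·0.8258 + 0.3·0.1742) ≈ 0.9267
After 'converts': P(A) = 0.2·0.9267 / (0.2·0.9267 + 0.7·0.0733) ≈ 0.7832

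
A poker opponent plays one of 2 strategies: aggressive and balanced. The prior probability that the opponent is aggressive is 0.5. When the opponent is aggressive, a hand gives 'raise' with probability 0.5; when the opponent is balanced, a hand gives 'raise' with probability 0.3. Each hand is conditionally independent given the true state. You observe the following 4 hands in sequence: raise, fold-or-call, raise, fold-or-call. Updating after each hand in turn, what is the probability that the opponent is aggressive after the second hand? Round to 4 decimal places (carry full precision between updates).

0.5435

Apply Bayes' rule sequentially, carrying P(aggressive) forward.
After 'raise': P(aggressive) = 0.5·0.5000 / (0.5·0.5000 + 0.3·0.5000) ≈ 0.6250
After 'fold-or-call': P(aggressive) = 0.5·0.6250 / (0.5·0.6250 + 0.7·0.3750) ≈ 0.5435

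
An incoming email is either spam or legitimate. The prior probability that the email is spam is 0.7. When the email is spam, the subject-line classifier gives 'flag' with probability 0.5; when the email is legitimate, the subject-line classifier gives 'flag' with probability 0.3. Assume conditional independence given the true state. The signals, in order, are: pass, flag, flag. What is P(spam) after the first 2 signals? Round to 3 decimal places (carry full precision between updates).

0.735

After 'pass': P(spam) = 0.5·0.7000 / (0.5·0.7000 + 0.7·0.3000) ≈ 0.6250
After 'flag': P(spam) = 0.5·0.6250 / (0.5·0.6250 + 0.3·0.3750) ≈ 0.7353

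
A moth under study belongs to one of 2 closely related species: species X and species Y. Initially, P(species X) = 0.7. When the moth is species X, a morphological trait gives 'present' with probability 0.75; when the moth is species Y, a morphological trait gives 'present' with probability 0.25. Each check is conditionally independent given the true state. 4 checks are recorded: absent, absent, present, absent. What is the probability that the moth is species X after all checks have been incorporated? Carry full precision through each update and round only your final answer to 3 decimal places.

Apply Bayes' rule sequentially, carrying P(species X) forward.
After 'absent': P(species X) = 0.25·0.7000 / (0.25·0.7000 + 0.75·0.3000) ≈ 0.4375
After 'absent': P(species X) = 0.25·0.4375 / (0.25·0.4375 + 0.75·0.5625) ≈ 0.2059
After 'present': P(species X) = 0.75·0.2059 / (0.75·0.2059 + 0.25·0.7941) ≈ 0.4375
After 'absent': P(species X) = 0.25·0.4375 / (0.25·0.4375 + 0.75·0.5625) ≈ 0.2059

0.206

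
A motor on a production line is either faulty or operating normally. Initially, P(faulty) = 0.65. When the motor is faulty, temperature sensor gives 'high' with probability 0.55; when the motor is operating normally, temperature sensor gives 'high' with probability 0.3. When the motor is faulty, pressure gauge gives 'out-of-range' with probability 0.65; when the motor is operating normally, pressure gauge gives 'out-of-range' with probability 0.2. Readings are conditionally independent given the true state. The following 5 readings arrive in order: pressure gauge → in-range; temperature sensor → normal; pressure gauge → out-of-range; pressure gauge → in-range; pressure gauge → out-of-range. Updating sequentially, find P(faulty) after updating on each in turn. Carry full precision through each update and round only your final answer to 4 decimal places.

After pressure gauge='in-range': P(faulty) = 0.35·0.6500 / (0.35·0.6500 + 0.8·0.3500) ≈ 0.4483
After temperature sensor='normal': P(faulty) = 0.45·0.4483 / (0.45·0.4483 + 0.7·0.5517) ≈ 0.3431
After pressure gauge='out-of-range': P(faulty) = 0.65·0.3431 / (0.65·0.3431 + 0.2·0.6569) ≈ 0.6293
After pressure gauge='in-range': P(faulty) = 0.35·0.6293 / (0.35·0.6293 + 0.8·0.3707) ≈ 0.4262
After pressure gauge='out-of-range': P(faulty) = 0.65·0.4262 / (0.65·0.4262 + 0.2·0.5738) ≈ 0.7071

0.7071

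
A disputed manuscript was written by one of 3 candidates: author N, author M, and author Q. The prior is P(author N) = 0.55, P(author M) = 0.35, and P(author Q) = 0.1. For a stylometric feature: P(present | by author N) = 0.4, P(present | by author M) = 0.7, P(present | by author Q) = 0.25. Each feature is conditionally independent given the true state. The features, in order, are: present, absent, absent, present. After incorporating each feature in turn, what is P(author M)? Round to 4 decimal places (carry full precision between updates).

0.3049

Each posterior becomes the prior for the next update.
After 'present': normaliser = 0.4·0.5500 + 0.7·0.3500 + 0.25·0.1000; P(author N) ≈ 0.4490, P(author M) ≈ 0.5000, P(author Q) ≈ 0.0510
After 'absent': normaliser = 0.6·0.4490 + 0.3·0.5000 + 0.75·0.0510; P(author N) ≈ 0.5886, P(author M) ≈ 0.3278, P(author Q) ≈ 0.0836
After 'absent': normaliser = 0.6·0.5886 + 0.3·0.3278 + 0.75·0.0836; P(author N) ≈ 0.6868, P(author M) ≈ 0.1912, P(author Q) ≈ 0.1220
After 'present': normaliser = 0.4·0.6868 + 0.7·0.1912 + 0.25·0.1220; P(author N) ≈ 0.6257, P(author M) ≈ 0.3049, P(author Q) ≈ 0.0694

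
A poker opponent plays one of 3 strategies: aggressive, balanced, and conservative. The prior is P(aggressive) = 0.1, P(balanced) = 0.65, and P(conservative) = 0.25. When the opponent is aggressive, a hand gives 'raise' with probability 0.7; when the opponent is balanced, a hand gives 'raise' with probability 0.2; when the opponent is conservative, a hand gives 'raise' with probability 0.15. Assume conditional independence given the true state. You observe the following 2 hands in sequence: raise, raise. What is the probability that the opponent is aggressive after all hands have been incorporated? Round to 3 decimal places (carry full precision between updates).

0.608

Each posterior becomes the prior for the next update.
After 'raise': normaliser = 0.7·0.1000 + 0.2·0.6500 + 0.15·0.2500; P(aggressive) ≈ 0.2947, P(balanced) ≈ 0.5474, P(conservative) ≈ 0.1579
After 'raise': normaliser = 0.7·0.2947 + 0.2·0.5474 + 0.15·0.1579; P(aggressive) ≈ 0.6078, P(balanced) ≈ 0.3225, P(conservative) ≈ 0.0698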